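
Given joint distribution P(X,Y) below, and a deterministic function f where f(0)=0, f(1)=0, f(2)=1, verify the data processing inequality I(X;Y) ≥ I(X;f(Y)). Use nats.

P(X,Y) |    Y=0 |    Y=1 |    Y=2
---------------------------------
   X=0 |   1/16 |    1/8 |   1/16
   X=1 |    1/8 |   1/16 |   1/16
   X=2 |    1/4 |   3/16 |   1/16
I(X;Y) = 0.0363, I(X;f(Y)) = 0.0130, inequality holds: 0.0363 ≥ 0.0130

Data Processing Inequality: For any Markov chain X → Y → Z, we have I(X;Y) ≥ I(X;Z).

Here Z = f(Y) is a deterministic function of Y, forming X → Y → Z.

Original I(X;Y) = 0.0363 nats

After applying f:
P(X,Z) where Z=f(Y):
- P(X,Z=0) = P(X,Y=0) + P(X,Y=1)
- P(X,Z=1) = P(X,Y=2)

I(X;Z) = I(X;f(Y)) = 0.0130 nats

Verification: 0.0363 ≥ 0.0130 ✓

Information cannot be created by processing; the function f can only lose information about X.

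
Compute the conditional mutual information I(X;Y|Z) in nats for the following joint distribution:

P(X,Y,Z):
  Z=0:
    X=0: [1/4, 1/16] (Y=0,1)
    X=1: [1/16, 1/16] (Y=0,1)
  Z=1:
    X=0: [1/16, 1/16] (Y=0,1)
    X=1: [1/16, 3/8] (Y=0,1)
0.0506 nats

Conditional mutual information: I(X;Y|Z) = H(X|Z) + H(Y|Z) - H(X,Y|Z)

H(Z) = 0.6853
H(X,Z) = 1.2450 → H(X|Z) = 0.5597
H(Y,Z) = 1.2450 → H(Y|Z) = 0.5597
H(X,Y,Z) = 1.7541 → H(X,Y|Z) = 1.0688

I(X;Y|Z) = 0.5597 + 0.5597 - 1.0688 = 0.0506 nats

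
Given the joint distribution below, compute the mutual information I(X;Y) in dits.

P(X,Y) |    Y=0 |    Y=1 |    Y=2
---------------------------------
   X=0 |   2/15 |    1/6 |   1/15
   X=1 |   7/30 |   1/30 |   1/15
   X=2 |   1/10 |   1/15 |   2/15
0.0413 dits

Mutual information: I(X;Y) = H(X) + H(Y) - H(X,Y)

Marginals:
P(X) = (11/30, 1/3, 3/10), H(X) = 0.4757 dits
P(Y) = (7/15, 4/15, 4/15), H(Y) = 0.4606 dits

Joint entropy: H(X,Y) = 0.8950 dits

I(X;Y) = 0.4757 + 0.4606 - 0.8950 = 0.0413 dits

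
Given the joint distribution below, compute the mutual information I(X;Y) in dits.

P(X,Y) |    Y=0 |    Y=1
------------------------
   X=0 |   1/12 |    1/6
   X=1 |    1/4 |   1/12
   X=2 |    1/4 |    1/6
0.0227 dits

Mutual information: I(X;Y) = H(X) + H(Y) - H(X,Y)

Marginals:
P(X) = (1/4, 1/3, 5/12), H(X) = 0.4680 dits
P(Y) = (7/12, 5/12), H(Y) = 0.2950 dits

Joint entropy: H(X,Y) = 0.7403 dits

I(X;Y) = 0.4680 + 0.2950 - 0.7403 = 0.0227 dits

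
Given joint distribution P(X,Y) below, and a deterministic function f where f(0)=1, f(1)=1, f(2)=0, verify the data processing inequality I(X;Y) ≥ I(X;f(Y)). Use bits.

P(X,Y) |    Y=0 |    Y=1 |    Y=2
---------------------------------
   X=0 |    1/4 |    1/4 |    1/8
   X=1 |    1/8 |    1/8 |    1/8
I(X;Y) = 0.0157, I(X;f(Y)) = 0.0157, inequality holds: 0.0157 ≥ 0.0157

Data Processing Inequality: For any Markov chain X → Y → Z, we have I(X;Y) ≥ I(X;Z).

Here Z = f(Y) is a deterministic function of Y, forming X → Y → Z.

Original I(X;Y) = 0.0157 bits

After applying f:
P(X,Z) where Z=f(Y):
- P(X,Z=0) = P(X,Y=2)
- P(X,Z=1) = P(X,Y=0) + P(X,Y=1)

I(X;Z) = I(X;f(Y)) = 0.0157 bits

Verification: 0.0157 ≥ 0.0157 ✓

Information cannot be created by processing; the function f can only lose information about X.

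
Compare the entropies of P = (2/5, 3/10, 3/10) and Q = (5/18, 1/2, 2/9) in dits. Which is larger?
P

Computing entropies in dits:
H(P) = 0.4729
H(Q) = 0.4502

Distribution P has higher entropy.

Intuition: The distribution closer to uniform (more spread out) has higher entropy.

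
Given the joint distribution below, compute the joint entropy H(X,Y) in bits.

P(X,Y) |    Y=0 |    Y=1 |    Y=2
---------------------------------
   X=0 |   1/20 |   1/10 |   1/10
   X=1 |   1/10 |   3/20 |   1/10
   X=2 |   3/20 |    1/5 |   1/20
3.0464 bits

Joint entropy is H(X,Y) = -Σ_{x,y} p(x,y) log p(x,y).

Summing over all non-zero entries:
H(X,Y) = -[1/20·log_2(1/20) + 1/10·log_2(1/10) + 1/10·log_2(1/10) + 1/10·log_2(1/10) + 3/20·log_2(3/20) + 1/10·log_2(1/10) + 3/20·log_2(3/20) + 1/5·log_2(1/5) + 1/20·log_2(1/20)]
H(X,Y) = 3.0464 bits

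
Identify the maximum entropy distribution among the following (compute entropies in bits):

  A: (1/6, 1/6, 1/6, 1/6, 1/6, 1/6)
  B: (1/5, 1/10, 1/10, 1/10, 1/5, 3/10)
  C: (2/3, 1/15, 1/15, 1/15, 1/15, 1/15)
A

For a discrete distribution over n outcomes, entropy is maximized by the uniform distribution.

Computing entropies:
H(A) = 2.5850 bits
H(B) = 2.4464 bits
H(C) = 1.6923 bits

The uniform distribution (where all probabilities equal 1/6) achieves the maximum entropy of log_2(6) = 2.5850 bits.

Distribution A has the highest entropy.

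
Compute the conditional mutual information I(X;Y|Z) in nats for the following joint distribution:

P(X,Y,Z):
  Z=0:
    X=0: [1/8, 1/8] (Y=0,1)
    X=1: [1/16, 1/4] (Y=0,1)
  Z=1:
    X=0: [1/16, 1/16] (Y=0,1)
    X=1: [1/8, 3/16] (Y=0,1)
0.0302 nats

Conditional mutual information: I(X;Y|Z) = H(X|Z) + H(Y|Z) - H(X,Y|Z)

H(Z) = 0.6853
H(X,Z) = 1.3335 → H(X|Z) = 0.6482
H(Y,Z) = 1.3421 → H(Y|Z) = 0.6568
H(X,Y,Z) = 1.9601 → H(X,Y|Z) = 1.2748

I(X;Y|Z) = 0.6482 + 0.6568 - 1.2748 = 0.0302 nats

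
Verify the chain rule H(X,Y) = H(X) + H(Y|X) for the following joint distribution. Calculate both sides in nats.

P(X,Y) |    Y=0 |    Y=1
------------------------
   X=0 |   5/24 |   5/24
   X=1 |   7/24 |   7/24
H(X,Y) = 1.3723, H(X) = 0.6792, H(Y|X) = 0.6931 (all in nats)

Chain rule: H(X,Y) = H(X) + H(Y|X)

Left side — joint entropy directly:
H(X,Y) = -Σ p(x,y) log p(x,y) = 1.3723 nats

Right side — compute H(Y|X) from the conditional distributions:
P(X) = (5/12, 7/12), so H(X) = 0.6792 nats
H(Y|X) = Σ_x P(X=x) · H(Y|X=x):
  P(Y|X=0) = (1/2, 1/2), H(Y|X=0) = 0.6931, weight P(X=0) = 5/12
  P(Y|X=1) = (1/2, 1/2), H(Y|X=1) = 0.6931, weight P(X=1) = 7/12
H(Y|X) = 0.6931 nats

H(X) + H(Y|X) = 0.6792 + 0.6931 = 1.3723 nats

Both sides equal 1.3723 nats. ✓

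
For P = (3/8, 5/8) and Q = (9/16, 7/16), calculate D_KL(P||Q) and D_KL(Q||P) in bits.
D_KL(P||Q) = 0.1022, D_KL(Q||P) = 0.1039

KL divergence is not symmetric: D_KL(P||Q) ≠ D_KL(Q||P) in general.

D_KL(P||Q) = 0.1022 bits
D_KL(Q||P) = 0.1039 bits

No, they are not equal!

This asymmetry is why KL divergence is not a true distance metric.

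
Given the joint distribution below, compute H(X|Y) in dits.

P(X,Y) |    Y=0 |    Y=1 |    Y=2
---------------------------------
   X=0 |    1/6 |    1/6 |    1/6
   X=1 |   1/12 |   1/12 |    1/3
0.2764 dits

Using the chain rule: H(X|Y) = H(X,Y) - H(Y)

First, compute H(X,Y) = 0.7280 dits

Marginal P(Y) = (1/4, 1/4, 1/2)
H(Y) = 0.4515 dits

H(X|Y) = H(X,Y) - H(Y) = 0.7280 - 0.4515 = 0.2764 dits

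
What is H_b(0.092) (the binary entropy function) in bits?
0.4431 bits

The binary entropy function is:
H(p) = -p log(p) - (1-p) log(1-p)

H(0.092) = -0.092 × log_2(0.092) - 0.908 × log_2(0.908)
H(0.092) = 0.4431 bits

Note: Binary entropy is maximized at p=0.5 (H=1 bit) and minimized at p=0 or p=1 (H=0).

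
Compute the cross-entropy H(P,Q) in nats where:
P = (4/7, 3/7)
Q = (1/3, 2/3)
0.8015 nats

Cross-entropy: H(P,Q) = -Σ p(x) log q(x)

Alternatively: H(P,Q) = H(P) + D_KL(P||Q)
H(P) = 0.6829 nats
D_KL(P||Q) = 0.1186 nats

H(P,Q) = 0.6829 + 0.1186 = 0.8015 nats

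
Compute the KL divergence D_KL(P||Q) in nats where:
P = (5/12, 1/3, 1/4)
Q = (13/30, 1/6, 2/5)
0.0972 nats

KL divergence: D_KL(P||Q) = Σ p(x) log(p(x)/q(x))

Computing term by term:
  x=0: 5/12 × log_e[(5/12)/(13/30)] = 5/12 × -0.0392 = -0.0163
  x=1: 1/3 × log_e[(1/3)/(1/6)] = 1/3 × 0.6931 = 0.2310
  x=2: 1/4 × log_e[(1/4)/(2/5)] = 1/4 × -0.4700 = -0.1175

D_KL(P||Q) = 0.0972 nats

Note: KL divergence is always non-negative and equals 0 iff P = Q.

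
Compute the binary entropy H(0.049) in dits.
0.0849 dits

The binary entropy function is:
H(p) = -p log(p) - (1-p) log(1-p)

H(0.049) = -0.049 × log_10(0.049) - 0.951 × log_10(0.951)
H(0.049) = 0.0849 dits

Note: Binary entropy is maximized at p=0.5 (H=1 bit) and minimized at p=0 or p=1 (H=0).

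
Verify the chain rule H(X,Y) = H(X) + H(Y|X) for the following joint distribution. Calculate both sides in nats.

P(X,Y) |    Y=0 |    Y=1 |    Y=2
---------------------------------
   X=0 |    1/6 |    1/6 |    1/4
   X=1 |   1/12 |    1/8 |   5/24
H(X,Y) = 1.7376, H(X) = 0.6792, H(Y|X) = 1.0584 (all in nats)

Chain rule: H(X,Y) = H(X) + H(Y|X)

Left side — joint entropy directly:
H(X,Y) = -Σ p(x,y) log p(x,y) = 1.7376 nats

Right side — compute H(Y|X) from the conditional distributions:
P(X) = (7/12, 5/12), so H(X) = 0.6792 nats
H(Y|X) = Σ_x P(X=x) · H(Y|X=x):
  P(Y|X=0) = (2/7, 2/7, 3/7), H(Y|X=0) = 1.0790, weight P(X=0) = 7/12
  P(Y|X=1) = (1/5, 3/10, 1/2), H(Y|X=1) = 1.0297, weight P(X=1) = 5/12
H(Y|X) = 1.0584 nats

H(X) + H(Y|X) = 0.6792 + 1.0584 = 1.7376 nats

Both sides equal 1.7376 nats. ✓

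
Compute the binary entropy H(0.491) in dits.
0.3010 dits

The binary entropy function is:
H(p) = -p log(p) - (1-p) log(1-p)

H(0.491) = -0.491 × log_10(0.491) - 0.509 × log_10(0.509)
H(0.491) = 0.3010 dits

Note: Binary entropy is maximized at p=0.5 (H=1 bit) and minimized at p=0 or p=1 (H=0).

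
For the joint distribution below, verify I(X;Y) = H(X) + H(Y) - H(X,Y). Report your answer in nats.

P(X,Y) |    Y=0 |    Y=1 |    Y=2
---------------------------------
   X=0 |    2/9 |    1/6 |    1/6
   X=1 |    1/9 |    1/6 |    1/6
I(X;Y) = 0.0127 nats

Mutual information has multiple equivalent forms:
- I(X;Y) = H(X) - H(X|Y)
- I(X;Y) = H(Y) - H(Y|X)
- I(X;Y) = H(X) + H(Y) - H(X,Y)

Computing all quantities:
H(X) = 0.6870, H(Y) = 1.0986, H(X,Y) = 1.7729
H(X|Y) = 0.6743, H(Y|X) = 1.0859

Verification:
H(X) - H(X|Y) = 0.6870 - 0.6743 = 0.0127
H(Y) - H(Y|X) = 1.0986 - 1.0859 = 0.0127
H(X) + H(Y) - H(X,Y) = 0.6870 + 1.0986 - 1.7729 = 0.0127

All forms give I(X;Y) = 0.0127 nats. ✓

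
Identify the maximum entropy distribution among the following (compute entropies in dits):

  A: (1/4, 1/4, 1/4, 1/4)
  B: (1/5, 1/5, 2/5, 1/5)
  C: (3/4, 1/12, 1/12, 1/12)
A

For a discrete distribution over n outcomes, entropy is maximized by the uniform distribution.

Computing entropies:
H(A) = 0.6021 dits
H(B) = 0.5786 dits
H(C) = 0.3635 dits

The uniform distribution (where all probabilities equal 1/4) achieves the maximum entropy of log_10(4) = 0.6021 dits.

Distribution A has the highest entropy.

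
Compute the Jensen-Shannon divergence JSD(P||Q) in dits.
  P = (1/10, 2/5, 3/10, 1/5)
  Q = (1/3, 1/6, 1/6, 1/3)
0.0330 dits

Jensen-Shannon divergence is:
JSD(P||Q) = 0.5 × D_KL(P||M) + 0.5 × D_KL(Q||M)
where M = 0.5 × (P + Q) is the mixture distribution.

M = 0.5 × (1/10, 2/5, 3/10, 1/5) + 0.5 × (1/3, 1/6, 1/6, 1/3) = (0.216667, 0.283333, 7/30, 4/15)

D_KL(P||M) = 0.0341 dits
D_KL(Q||M) = 0.0319 dits

JSD(P||Q) = 0.5 × 0.0341 + 0.5 × 0.0319 = 0.0330 dits

Unlike KL divergence, JSD is symmetric and bounded: 0 ≤ JSD ≤ log(2).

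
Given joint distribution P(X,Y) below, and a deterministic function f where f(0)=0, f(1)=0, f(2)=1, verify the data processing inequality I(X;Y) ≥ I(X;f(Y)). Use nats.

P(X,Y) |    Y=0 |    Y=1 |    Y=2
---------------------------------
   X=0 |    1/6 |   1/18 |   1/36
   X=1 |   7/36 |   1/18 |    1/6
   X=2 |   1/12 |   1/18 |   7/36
I(X;Y) = 0.0814, I(X;f(Y)) = 0.0742, inequality holds: 0.0814 ≥ 0.0742

Data Processing Inequality: For any Markov chain X → Y → Z, we have I(X;Y) ≥ I(X;Z).

Here Z = f(Y) is a deterministic function of Y, forming X → Y → Z.

Original I(X;Y) = 0.0814 nats

After applying f:
P(X,Z) where Z=f(Y):
- P(X,Z=0) = P(X,Y=0) + P(X,Y=1)
- P(X,Z=1) = P(X,Y=2)

I(X;Z) = I(X;f(Y)) = 0.0742 nats

Verification: 0.0814 ≥ 0.0742 ✓

Information cannot be created by processing; the function f can only lose information about X.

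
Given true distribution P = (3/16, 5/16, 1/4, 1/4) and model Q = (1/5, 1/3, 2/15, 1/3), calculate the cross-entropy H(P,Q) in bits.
2.0536 bits

Cross-entropy: H(P,Q) = -Σ p(x) log q(x)

Alternatively: H(P,Q) = H(P) + D_KL(P||Q)
H(P) = 1.9772 bits
D_KL(P||Q) = 0.0764 bits

H(P,Q) = 1.9772 + 0.0764 = 2.0536 bits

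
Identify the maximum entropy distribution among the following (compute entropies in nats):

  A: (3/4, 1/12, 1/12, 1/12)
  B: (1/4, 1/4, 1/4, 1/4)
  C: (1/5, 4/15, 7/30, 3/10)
B

For a discrete distribution over n outcomes, entropy is maximized by the uniform distribution.

Computing entropies:
H(A) = 0.8370 nats
H(B) = 1.3863 nats
H(C) = 1.3751 nats

The uniform distribution (where all probabilities equal 1/4) achieves the maximum entropy of log_e(4) = 1.3863 nats.

Distribution B has the highest entropy.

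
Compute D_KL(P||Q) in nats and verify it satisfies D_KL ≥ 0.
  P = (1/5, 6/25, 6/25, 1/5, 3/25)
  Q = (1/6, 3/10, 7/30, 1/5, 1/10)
0.0115 nats

KL divergence satisfies the Gibbs inequality: D_KL(P||Q) ≥ 0 for all distributions P, Q.

D_KL(P||Q) = Σ p(x) log(p(x)/q(x))
Term by term:
  x=0: 1/5 × log_e[(1/5)/(1/6)] = 0.0365
  x=1: 6/25 × log_e[(6/25)/(3/10)] = -0.0536
  x=2: 6/25 × log_e[(6/25)/(7/30)] = 0.0068
  x=3: 1/5 × log_e[(1/5)/(1/5)] = 0.0000
  x=4: 3/25 × log_e[(3/25)/(1/10)] = 0.0219
D_KL(P||Q) = 0.0115 nats

D_KL(P||Q) = 0.0115 ≥ 0 ✓

This non-negativity is a fundamental property: relative entropy cannot be negative because it measures how different Q is from P.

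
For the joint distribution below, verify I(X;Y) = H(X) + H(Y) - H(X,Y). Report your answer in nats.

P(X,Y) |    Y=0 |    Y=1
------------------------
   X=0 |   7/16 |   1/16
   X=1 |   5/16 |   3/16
I(X;Y) = 0.0432 nats

Mutual information has multiple equivalent forms:
- I(X;Y) = H(X) - H(X|Y)
- I(X;Y) = H(Y) - H(Y|X)
- I(X;Y) = H(X) + H(Y) - H(X,Y)

Computing all quantities:
H(X) = 0.6931, H(Y) = 0.5623, H(X,Y) = 1.2123
H(X|Y) = 0.6500, H(Y|X) = 0.5192

Verification:
H(X) - H(X|Y) = 0.6931 - 0.6500 = 0.0432
H(Y) - H(Y|X) = 0.5623 - 0.5192 = 0.0432
H(X) + H(Y) - H(X,Y) = 0.6931 + 0.5623 - 1.2123 = 0.0432

All forms give I(X;Y) = 0.0432 nats. ✓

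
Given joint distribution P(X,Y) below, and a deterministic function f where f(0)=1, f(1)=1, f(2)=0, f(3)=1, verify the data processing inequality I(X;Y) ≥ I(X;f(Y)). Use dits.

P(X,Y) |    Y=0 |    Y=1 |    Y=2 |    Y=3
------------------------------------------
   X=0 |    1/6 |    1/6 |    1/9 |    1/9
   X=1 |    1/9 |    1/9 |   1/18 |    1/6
I(X;Y) = 0.0087, I(X;f(Y)) = 0.0022, inequality holds: 0.0087 ≥ 0.0022

Data Processing Inequality: For any Markov chain X → Y → Z, we have I(X;Y) ≥ I(X;Z).

Here Z = f(Y) is a deterministic function of Y, forming X → Y → Z.

Original I(X;Y) = 0.0087 dits

After applying f:
P(X,Z) where Z=f(Y):
- P(X,Z=0) = P(X,Y=2)
- P(X,Z=1) = P(X,Y=0) + P(X,Y=1) + P(X,Y=3)

I(X;Z) = I(X;f(Y)) = 0.0022 dits

Verification: 0.0087 ≥ 0.0022 ✓

Information cannot be created by processing; the function f can only lose information about X.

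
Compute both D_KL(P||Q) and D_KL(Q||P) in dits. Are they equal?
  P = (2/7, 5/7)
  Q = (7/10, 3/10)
D_KL(P||Q) = 0.1579, D_KL(Q||P) = 0.1594

KL divergence is not symmetric: D_KL(P||Q) ≠ D_KL(Q||P) in general.

D_KL(P||Q) = 0.1579 dits
D_KL(Q||P) = 0.1594 dits

No, they are not equal!

This asymmetry is why KL divergence is not a true distance metric.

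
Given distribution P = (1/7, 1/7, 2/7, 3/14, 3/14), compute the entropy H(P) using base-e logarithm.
1.5741 nats

Shannon entropy is H(X) = -Σ p(x) log p(x).

For P = (1/7, 1/7, 2/7, 3/14, 3/14):
H = -1/7 × log_e(1/7) -1/7 × log_e(1/7) -2/7 × log_e(2/7) -3/14 × log_e(3/14) -3/14 × log_e(3/14)
H = 1.5741 nats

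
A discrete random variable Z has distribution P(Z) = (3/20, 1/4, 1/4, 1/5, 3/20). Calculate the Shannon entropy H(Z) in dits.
0.6880 dits

Shannon entropy is H(X) = -Σ p(x) log p(x).

For P = (3/20, 1/4, 1/4, 1/5, 3/20):
H = -3/20 × log_10(3/20) -1/4 × log_10(1/4) -1/4 × log_10(1/4) -1/5 × log_10(1/5) -3/20 × log_10(3/20)
H = 0.6880 dits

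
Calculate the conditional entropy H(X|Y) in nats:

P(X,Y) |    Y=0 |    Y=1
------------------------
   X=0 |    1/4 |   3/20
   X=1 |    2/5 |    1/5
0.6721 nats

Using the chain rule: H(X|Y) = H(X,Y) - H(Y)

First, compute H(X,Y) = 1.3195 nats

Marginal P(Y) = (13/20, 7/20)
H(Y) = 0.6474 nats

H(X|Y) = H(X,Y) - H(Y) = 1.3195 - 0.6474 = 0.6721 nats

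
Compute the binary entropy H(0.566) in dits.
0.2972 dits

The binary entropy function is:
H(p) = -p log(p) - (1-p) log(1-p)

H(0.566) = -0.566 × log_10(0.566) - 0.434 × log_10(0.434)
H(0.566) = 0.2972 dits

Note: Binary entropy is maximized at p=0.5 (H=1 bit) and minimized at p=0 or p=1 (H=0).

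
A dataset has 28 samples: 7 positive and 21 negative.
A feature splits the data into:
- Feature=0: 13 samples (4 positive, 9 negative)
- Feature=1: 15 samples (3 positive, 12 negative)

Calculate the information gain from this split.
0.0111 bits

Information Gain = H(Y) - H(Y|Feature)

Before split:
P(positive) = 7/28 = 0.2500
H(Y) = 0.8113 bits

After split:
Feature=0: H = 0.8905 bits (weight = 13/28)
Feature=1: H = 0.7219 bits (weight = 15/28)
H(Y|Feature) = (13/28)×0.8905 + (15/28)×0.7219 = 0.8002 bits

Information Gain = 0.8113 - 0.8002 = 0.0111 bits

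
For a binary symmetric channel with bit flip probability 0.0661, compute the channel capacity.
0.6488 bits

For a binary symmetric channel (BSC) with error probability p:
Capacity C = 1 - H(p) bits per symbol

where H(p) = -p log₂(p) - (1-p) log₂(1-p) is the binary entropy function.

H(0.0661) = 0.3512 bits
C = 1 - 0.3512 = 0.6488 bits per symbol

This means we can reliably transmit up to 0.6488 bits of information per channel use.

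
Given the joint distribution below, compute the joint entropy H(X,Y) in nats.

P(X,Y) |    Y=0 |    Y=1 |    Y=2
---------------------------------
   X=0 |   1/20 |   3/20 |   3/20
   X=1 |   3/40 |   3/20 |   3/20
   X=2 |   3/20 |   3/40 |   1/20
2.1110 nats

Joint entropy is H(X,Y) = -Σ_{x,y} p(x,y) log p(x,y).

Summing over all non-zero entries:
H(X,Y) = -[1/20·log_e(1/20) + 3/20·log_e(3/20) + 3/20·log_e(3/20) + 3/40·log_e(3/40) + 3/20·log_e(3/20) + 3/20·log_e(3/20) + 3/20·log_e(3/20) + 3/40·log_e(3/40) + 1/20·log_e(1/20)]
H(X,Y) = 2.1110 nats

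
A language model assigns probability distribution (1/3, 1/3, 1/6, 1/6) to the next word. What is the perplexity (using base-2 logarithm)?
3.7798

Perplexity is 2^H (or exp(H) for natural log).

First, H = -Σ p log p = 1.9183 bits
Perplexity = 2^1.9183 = 3.7798

Interpretation: The model's uncertainty is equivalent to choosing uniformly among 3.8 options.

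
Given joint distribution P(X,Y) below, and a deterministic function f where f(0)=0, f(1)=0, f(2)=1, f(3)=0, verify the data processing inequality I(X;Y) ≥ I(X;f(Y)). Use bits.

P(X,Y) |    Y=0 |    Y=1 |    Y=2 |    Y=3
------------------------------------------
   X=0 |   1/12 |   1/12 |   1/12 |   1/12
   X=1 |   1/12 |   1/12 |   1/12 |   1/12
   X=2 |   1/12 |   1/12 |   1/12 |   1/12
I(X;Y) = 0.0000, I(X;f(Y)) = 0.0000, inequality holds: 0.0000 ≥ 0.0000

Data Processing Inequality: For any Markov chain X → Y → Z, we have I(X;Y) ≥ I(X;Z).

Here Z = f(Y) is a deterministic function of Y, forming X → Y → Z.

Original I(X;Y) = 0.0000 bits

After applying f:
P(X,Z) where Z=f(Y):
- P(X,Z=0) = P(X,Y=0) + P(X,Y=1) + P(X,Y=3)
- P(X,Z=1) = P(X,Y=2)

I(X;Z) = I(X;f(Y)) = 0.0000 bits

Verification: 0.0000 ≥ 0.0000 ✓

Information cannot be created by processing; the function f can only lose information about X.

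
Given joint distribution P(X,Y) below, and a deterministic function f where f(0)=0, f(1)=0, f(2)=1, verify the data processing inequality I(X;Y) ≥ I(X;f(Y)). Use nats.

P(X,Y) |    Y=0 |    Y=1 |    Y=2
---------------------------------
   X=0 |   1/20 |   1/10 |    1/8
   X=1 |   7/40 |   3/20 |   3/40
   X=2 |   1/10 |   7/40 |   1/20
I(X;Y) = 0.0534, I(X;f(Y)) = 0.0403, inequality holds: 0.0534 ≥ 0.0403

Data Processing Inequality: For any Markov chain X → Y → Z, we have I(X;Y) ≥ I(X;Z).

Here Z = f(Y) is a deterministic function of Y, forming X → Y → Z.

Original I(X;Y) = 0.0534 nats

After applying f:
P(X,Z) where Z=f(Y):
- P(X,Z=0) = P(X,Y=0) + P(X,Y=1)
- P(X,Z=1) = P(X,Y=2)

I(X;Z) = I(X;f(Y)) = 0.0403 nats

Verification: 0.0534 ≥ 0.0403 ✓

Information cannot be created by processing; the function f can only lose information about X.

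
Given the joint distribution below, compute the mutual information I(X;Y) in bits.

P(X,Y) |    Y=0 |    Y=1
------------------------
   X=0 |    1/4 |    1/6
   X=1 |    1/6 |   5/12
0.0718 bits

Mutual information: I(X;Y) = H(X) + H(Y) - H(X,Y)

Marginals:
P(X) = (5/12, 7/12), H(X) = 0.9799 bits
P(Y) = (5/12, 7/12), H(Y) = 0.9799 bits

Joint entropy: H(X,Y) = 1.8879 bits

I(X;Y) = 0.9799 + 0.9799 - 1.8879 = 0.0718 bits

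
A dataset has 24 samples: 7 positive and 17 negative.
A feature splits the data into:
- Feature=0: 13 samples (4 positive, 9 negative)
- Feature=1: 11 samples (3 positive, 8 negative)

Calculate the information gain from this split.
0.0011 bits

Information Gain = H(Y) - H(Y|Feature)

Before split:
P(positive) = 7/24 = 0.2917
H(Y) = 0.8709 bits

After split:
Feature=0: H = 0.8905 bits (weight = 13/24)
Feature=1: H = 0.8454 bits (weight = 11/24)
H(Y|Feature) = (13/24)×0.8905 + (11/24)×0.8454 = 0.8698 bits

Information Gain = 0.8709 - 0.8698 = 0.0011 bits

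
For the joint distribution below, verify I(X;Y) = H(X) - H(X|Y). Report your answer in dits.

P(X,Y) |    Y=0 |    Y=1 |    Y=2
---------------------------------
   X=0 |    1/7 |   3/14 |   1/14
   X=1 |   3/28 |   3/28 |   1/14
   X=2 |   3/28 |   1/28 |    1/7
I(X;Y) = 0.0314 dits

Mutual information has multiple equivalent forms:
- I(X;Y) = H(X) - H(X|Y)
- I(X;Y) = H(Y) - H(Y|X)
- I(X;Y) = H(X) + H(Y) - H(X,Y)

Computing all quantities:
H(X) = 0.4686, H(Y) = 0.4748, H(X,Y) = 0.9120
H(X|Y) = 0.4372, H(Y|X) = 0.4434

Verification:
H(X) - H(X|Y) = 0.4686 - 0.4372 = 0.0314
H(Y) - H(Y|X) = 0.4748 - 0.4434 = 0.0314
H(X) + H(Y) - H(X,Y) = 0.4686 + 0.4748 - 0.9120 = 0.0314

All forms give I(X;Y) = 0.0314 dits. ✓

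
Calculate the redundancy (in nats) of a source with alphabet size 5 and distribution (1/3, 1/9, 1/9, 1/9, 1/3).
0.1446 nats

Redundancy measures how far a source is from maximum entropy:
R = H_max - H(X)

Maximum entropy for 5 symbols: H_max = log_e(5) = 1.6094 nats
Actual entropy: H(X) = 1.4648 nats
Redundancy: R = 1.6094 - 1.4648 = 0.1446 nats

This redundancy represents potential for compression: the source could be compressed by 0.1446 nats per symbol.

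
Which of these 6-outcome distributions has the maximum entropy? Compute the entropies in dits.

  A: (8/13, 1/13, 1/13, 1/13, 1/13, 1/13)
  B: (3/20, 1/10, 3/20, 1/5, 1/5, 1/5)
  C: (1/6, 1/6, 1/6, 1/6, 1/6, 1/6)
C

For a discrete distribution over n outcomes, entropy is maximized by the uniform distribution.

Computing entropies:
H(A) = 0.5582 dits
H(B) = 0.7666 dits
H(C) = 0.7782 dits

The uniform distribution (where all probabilities equal 1/6) achieves the maximum entropy of log_10(6) = 0.7782 dits.

Distribution C has the highest entropy.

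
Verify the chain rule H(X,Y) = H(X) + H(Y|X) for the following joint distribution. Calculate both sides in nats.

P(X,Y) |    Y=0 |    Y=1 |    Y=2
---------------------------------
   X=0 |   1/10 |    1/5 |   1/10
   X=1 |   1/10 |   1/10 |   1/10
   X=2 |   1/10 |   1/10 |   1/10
H(X,Y) = 2.1640, H(X) = 1.0889, H(Y|X) = 1.0751 (all in nats)

Chain rule: H(X,Y) = H(X) + H(Y|X)

Left side — joint entropy directly:
H(X,Y) = -Σ p(x,y) log p(x,y) = 2.1640 nats

Right side — compute H(Y|X) from the conditional distributions:
P(X) = (2/5, 3/10, 3/10), so H(X) = 1.0889 nats
H(Y|X) = Σ_x P(X=x) · H(Y|X=x):
  P(Y|X=0) = (1/4, 1/2, 1/4), H(Y|X=0) = 1.0397, weight P(X=0) = 2/5
  P(Y|X=1) = (1/3, 1/3, 1/3), H(Y|X=1) = 1.0986, weight P(X=1) = 3/10
  P(Y|X=2) = (1/3, 1/3, 1/3), H(Y|X=2) = 1.0986, weight P(X=2) = 3/10
H(Y|X) = 1.0751 nats

H(X) + H(Y|X) = 1.0889 + 1.0751 = 2.1640 nats

Both sides equal 2.1640 nats. ✓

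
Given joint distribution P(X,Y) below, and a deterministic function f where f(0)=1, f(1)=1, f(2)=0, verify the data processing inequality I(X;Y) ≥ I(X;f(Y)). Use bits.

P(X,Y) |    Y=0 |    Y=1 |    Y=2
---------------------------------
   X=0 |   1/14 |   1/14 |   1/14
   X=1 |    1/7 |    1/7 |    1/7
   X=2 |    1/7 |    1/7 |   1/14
I(X;Y) = 0.0150, I(X;f(Y)) = 0.0150, inequality holds: 0.0150 ≥ 0.0150

Data Processing Inequality: For any Markov chain X → Y → Z, we have I(X;Y) ≥ I(X;Z).

Here Z = f(Y) is a deterministic function of Y, forming X → Y → Z.

Original I(X;Y) = 0.0150 bits

After applying f:
P(X,Z) where Z=f(Y):
- P(X,Z=0) = P(X,Y=2)
- P(X,Z=1) = P(X,Y=0) + P(X,Y=1)

I(X;Z) = I(X;f(Y)) = 0.0150 bits

Verification: 0.0150 ≥ 0.0150 ✓

Information cannot be created by processing; the function f can only lose information about X.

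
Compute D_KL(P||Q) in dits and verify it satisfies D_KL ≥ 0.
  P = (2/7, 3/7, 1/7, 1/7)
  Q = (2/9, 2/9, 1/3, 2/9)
0.0734 dits

KL divergence satisfies the Gibbs inequality: D_KL(P||Q) ≥ 0 for all distributions P, Q.

D_KL(P||Q) = Σ p(x) log(p(x)/q(x))
Term by term:
  x=0: 2/7 × log_10[(2/7)/(2/9)] = 0.0312
  x=1: 3/7 × log_10[(3/7)/(2/9)] = 0.1222
  x=2: 1/7 × log_10[(1/7)/(1/3)] = -0.0526
  x=3: 1/7 × log_10[(1/7)/(2/9)] = -0.0274
D_KL(P||Q) = 0.0734 dits

D_KL(P||Q) = 0.0734 ≥ 0 ✓

This non-negativity is a fundamental property: relative entropy cannot be negative because it measures how different Q is from P.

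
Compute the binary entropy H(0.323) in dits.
0.2732 dits

The binary entropy function is:
H(p) = -p log(p) - (1-p) log(1-p)

H(0.323) = -0.323 × log_10(0.323) - 0.677 × log_10(0.677)
H(0.323) = 0.2732 dits

Note: Binary entropy is maximized at p=0.5 (H=1 bit) and minimized at p=0 or p=1 (H=0).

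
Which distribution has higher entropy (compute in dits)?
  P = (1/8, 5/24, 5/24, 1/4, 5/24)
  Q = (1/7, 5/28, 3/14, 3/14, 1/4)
Q

Computing entropies in dits:
H(P) = 0.6892
H(Q) = 0.6916

Distribution Q has higher entropy.

Intuition: The distribution closer to uniform (more spread out) has higher entropy.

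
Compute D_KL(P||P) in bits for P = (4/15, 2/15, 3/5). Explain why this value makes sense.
0.0000 bits

KL divergence satisfies the Gibbs inequality: D_KL(P||Q) ≥ 0 for all distributions P, Q.

D_KL(P||Q) = Σ p(x) log(p(x)/q(x))
Each term is p(x) × log_2(p(x)/p(x)) = p(x) × log_2(1) = 0, so the sum is 0.
D_KL(P||Q) = 0.0000 bits

When P = Q, the KL divergence is exactly 0, as there is no 'divergence' between identical distributions.

This non-negativity is a fundamental property: relative entropy cannot be negative because it measures how different Q is from P.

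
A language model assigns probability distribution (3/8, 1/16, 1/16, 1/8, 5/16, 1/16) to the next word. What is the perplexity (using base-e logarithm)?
4.5317

Perplexity is e^H (or exp(H) for natural log).

First, H = -Σ p log p = 1.5111 nats
Perplexity = e^1.5111 = 4.5317

Interpretation: The model's uncertainty is equivalent to choosing uniformly among 4.5 options.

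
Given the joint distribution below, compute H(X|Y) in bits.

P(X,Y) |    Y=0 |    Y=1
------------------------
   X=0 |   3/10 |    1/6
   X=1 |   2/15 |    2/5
0.8811 bits

Using the chain rule: H(X|Y) = H(X,Y) - H(Y)

First, compute H(X,Y) = 1.8683 bits

Marginal P(Y) = (13/30, 17/30)
H(Y) = 0.9871 bits

H(X|Y) = H(X,Y) - H(Y) = 1.8683 - 0.9871 = 0.8811 bits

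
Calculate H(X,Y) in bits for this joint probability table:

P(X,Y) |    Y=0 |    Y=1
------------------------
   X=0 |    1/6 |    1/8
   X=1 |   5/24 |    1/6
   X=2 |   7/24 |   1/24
2.4176 bits

Joint entropy is H(X,Y) = -Σ_{x,y} p(x,y) log p(x,y).

Summing over all non-zero entries:
H(X,Y) = -[1/6·log_2(1/6) + 1/8·log_2(1/8) + 5/24·log_2(5/24) + 1/6·log_2(1/6) + 7/24·log_2(7/24) + 1/24·log_2(1/24)]
H(X,Y) = 2.4176 bits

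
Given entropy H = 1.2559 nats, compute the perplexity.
3.5110

Perplexity is e^H (or exp(H) for natural log).

H = 1.2559 nats
Perplexity = e^1.2559 = 3.5110

Interpretation: The model's uncertainty is equivalent to choosing uniformly among 3.5 options.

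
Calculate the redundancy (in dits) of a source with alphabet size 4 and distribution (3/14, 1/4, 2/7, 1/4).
0.0022 dits

Redundancy measures how far a source is from maximum entropy:
R = H_max - H(X)

Maximum entropy for 4 symbols: H_max = log_10(4) = 0.6021 dits
Actual entropy: H(X) = 0.5998 dits
Redundancy: R = 0.6021 - 0.5998 = 0.0022 dits

This redundancy represents potential for compression: the source could be compressed by 0.0022 dits per symbol.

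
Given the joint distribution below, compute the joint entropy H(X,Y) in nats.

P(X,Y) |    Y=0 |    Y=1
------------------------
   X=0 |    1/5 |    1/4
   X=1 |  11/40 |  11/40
1.3785 nats

Joint entropy is H(X,Y) = -Σ_{x,y} p(x,y) log p(x,y).

Summing over all non-zero entries:
H(X,Y) = -[1/5·log_e(1/5) + 1/4·log_e(1/4) + 11/40·log_e(11/40) + 11/40·log_e(11/40)]
H(X,Y) = 1.3785 nats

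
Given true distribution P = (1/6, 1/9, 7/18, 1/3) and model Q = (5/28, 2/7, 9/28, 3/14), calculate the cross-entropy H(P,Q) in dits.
0.5998 dits

Cross-entropy: H(P,Q) = -Σ p(x) log q(x)

Alternatively: H(P,Q) = H(P) + D_KL(P||Q)
H(P) = 0.5543 dits
D_KL(P||Q) = 0.0456 dits

H(P,Q) = 0.5543 + 0.0456 = 0.5998 dits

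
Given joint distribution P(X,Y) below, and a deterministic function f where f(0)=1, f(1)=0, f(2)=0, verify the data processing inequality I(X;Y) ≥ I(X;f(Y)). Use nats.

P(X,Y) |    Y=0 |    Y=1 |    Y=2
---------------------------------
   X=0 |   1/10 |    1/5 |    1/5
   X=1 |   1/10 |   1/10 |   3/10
I(X;Y) = 0.0271, I(X;f(Y)) = 0.0000, inequality holds: 0.0271 ≥ 0.0000

Data Processing Inequality: For any Markov chain X → Y → Z, we have I(X;Y) ≥ I(X;Z).

Here Z = f(Y) is a deterministic function of Y, forming X → Y → Z.

Original I(X;Y) = 0.0271 nats

After applying f:
P(X,Z) where Z=f(Y):
- P(X,Z=0) = P(X,Y=1) + P(X,Y=2)
- P(X,Z=1) = P(X,Y=0)

I(X;Z) = I(X;f(Y)) = 0.0000 nats

Verification: 0.0271 ≥ 0.0000 ✓

Information cannot be created by processing; the function f can only lose information about X.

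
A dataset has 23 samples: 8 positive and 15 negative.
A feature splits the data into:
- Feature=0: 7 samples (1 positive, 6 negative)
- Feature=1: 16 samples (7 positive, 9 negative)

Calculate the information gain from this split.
0.0642 bits

Information Gain = H(Y) - H(Y|Feature)

Before split:
P(positive) = 8/23 = 0.3478
H(Y) = 0.9321 bits

After split:
Feature=0: H = 0.5917 bits (weight = 7/23)
Feature=1: H = 0.9887 bits (weight = 16/23)
H(Y|Feature) = (7/23)×0.5917 + (16/23)×0.9887 = 0.8679 bits

Information Gain = 0.9321 - 0.8679 = 0.0642 bits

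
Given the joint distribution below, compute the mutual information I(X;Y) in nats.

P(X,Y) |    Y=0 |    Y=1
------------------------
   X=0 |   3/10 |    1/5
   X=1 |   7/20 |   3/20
0.0055 nats

Mutual information: I(X;Y) = H(X) + H(Y) - H(X,Y)

Marginals:
P(X) = (1/2, 1/2), H(X) = 0.6931 nats
P(Y) = (13/20, 7/20), H(Y) = 0.6474 nats

Joint entropy: H(X,Y) = 1.3351 nats

I(X;Y) = 0.6931 + 0.6474 - 1.3351 = 0.0055 nats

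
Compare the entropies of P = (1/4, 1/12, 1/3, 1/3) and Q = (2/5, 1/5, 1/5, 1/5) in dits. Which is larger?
Q

Computing entropies in dits:
H(P) = 0.5585
H(Q) = 0.5786

Distribution Q has higher entropy.

Intuition: The distribution closer to uniform (more spread out) has higher entropy.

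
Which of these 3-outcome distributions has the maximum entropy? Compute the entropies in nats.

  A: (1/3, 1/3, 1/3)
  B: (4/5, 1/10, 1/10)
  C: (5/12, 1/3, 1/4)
A

For a discrete distribution over n outcomes, entropy is maximized by the uniform distribution.

Computing entropies:
H(A) = 1.0986 nats
H(B) = 0.6390 nats
H(C) = 1.0776 nats

The uniform distribution (where all probabilities equal 1/3) achieves the maximum entropy of log_e(3) = 1.0986 nats.

Distribution A has the highest entropy.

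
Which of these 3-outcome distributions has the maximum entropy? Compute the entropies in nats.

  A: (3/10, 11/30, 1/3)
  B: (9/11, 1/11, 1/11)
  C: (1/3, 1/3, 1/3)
C

For a discrete distribution over n outcomes, entropy is maximized by the uniform distribution.

Computing entropies:
H(A) = 1.0953 nats
H(B) = 0.6002 nats
H(C) = 1.0986 nats

The uniform distribution (where all probabilities equal 1/3) achieves the maximum entropy of log_e(3) = 1.0986 nats.

Distribution C has the highest entropy.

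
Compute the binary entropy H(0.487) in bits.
0.9995 bits

The binary entropy function is:
H(p) = -p log(p) - (1-p) log(1-p)

H(0.487) = -0.487 × log_2(0.487) - 0.513 × log_2(0.513)
H(0.487) = 0.9995 bits

Note: Binary entropy is maximized at p=0.5 (H=1 bit) and minimized at p=0 or p=1 (H=0).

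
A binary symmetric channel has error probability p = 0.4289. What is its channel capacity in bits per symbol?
0.0146 bits

For a binary symmetric channel (BSC) with error probability p:
Capacity C = 1 - H(p) bits per symbol

where H(p) = -p log₂(p) - (1-p) log₂(1-p) is the binary entropy function.

H(0.4289) = 0.9854 bits
C = 1 - 0.9854 = 0.0146 bits per symbol

This means we can reliably transmit up to 0.0146 bits of information per channel use.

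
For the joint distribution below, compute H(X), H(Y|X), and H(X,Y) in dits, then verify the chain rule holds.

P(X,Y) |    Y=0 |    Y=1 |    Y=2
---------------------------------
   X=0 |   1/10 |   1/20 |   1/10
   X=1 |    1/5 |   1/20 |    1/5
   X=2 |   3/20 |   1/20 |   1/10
H(X,Y) = 0.8983, H(X) = 0.4634, H(Y|X) = 0.4349 (all in dits)

Chain rule: H(X,Y) = H(X) + H(Y|X)

Left side — joint entropy directly:
H(X,Y) = -Σ p(x,y) log p(x,y) = 0.8983 dits

Right side — compute H(Y|X) from the conditional distributions:
P(X) = (1/4, 9/20, 3/10), so H(X) = 0.4634 dits
H(Y|X) = Σ_x P(X=x) · H(Y|X=x):
  P(Y|X=0) = (2/5, 1/5, 2/5), H(Y|X=0) = 0.4581, weight P(X=0) = 1/4
  P(Y|X=1) = (4/9, 1/9, 4/9), H(Y|X=1) = 0.4191, weight P(X=1) = 9/20
  P(Y|X=2) = (1/2, 1/6, 1/3), H(Y|X=2) = 0.4392, weight P(X=2) = 3/10
H(Y|X) = 0.4349 dits

H(X) + H(Y|X) = 0.4634 + 0.4349 = 0.8983 dits

Both sides equal 0.8983 dits. ✓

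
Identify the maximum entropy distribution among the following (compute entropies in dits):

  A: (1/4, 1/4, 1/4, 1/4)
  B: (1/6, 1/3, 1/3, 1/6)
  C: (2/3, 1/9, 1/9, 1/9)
A

For a discrete distribution over n outcomes, entropy is maximized by the uniform distribution.

Computing entropies:
H(A) = 0.6021 dits
H(B) = 0.5775 dits
H(C) = 0.4355 dits

The uniform distribution (where all probabilities equal 1/4) achieves the maximum entropy of log_10(4) = 0.6021 dits.

Distribution A has the highest entropy.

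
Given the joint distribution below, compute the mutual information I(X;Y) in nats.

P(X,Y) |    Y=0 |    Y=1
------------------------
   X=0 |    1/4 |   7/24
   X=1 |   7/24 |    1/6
0.0154 nats

Mutual information: I(X;Y) = H(X) + H(Y) - H(X,Y)

Marginals:
P(X) = (13/24, 11/24), H(X) = 0.6897 nats
P(Y) = (13/24, 11/24), H(Y) = 0.6897 nats

Joint entropy: H(X,Y) = 1.3640 nats

I(X;Y) = 0.6897 + 0.6897 - 1.3640 = 0.0154 nats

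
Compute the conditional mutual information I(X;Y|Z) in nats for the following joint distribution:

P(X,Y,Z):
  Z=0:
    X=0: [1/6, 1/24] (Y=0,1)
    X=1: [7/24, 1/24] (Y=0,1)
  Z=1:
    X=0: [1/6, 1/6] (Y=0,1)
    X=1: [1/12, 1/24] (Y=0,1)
0.0079 nats

Conditional mutual information: I(X;Y|Z) = H(X|Z) + H(Y|Z) - H(X,Y|Z)

H(Z) = 0.6897
H(X,Z) = 1.3191 → H(X|Z) = 0.6295
H(Y,Z) = 1.2380 → H(Y|Z) = 0.5483
H(X,Y,Z) = 1.8596 → H(X,Y|Z) = 1.1699

I(X;Y|Z) = 0.6295 + 0.5483 - 1.1699 = 0.0079 nats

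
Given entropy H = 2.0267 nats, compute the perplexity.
7.5890

Perplexity is e^H (or exp(H) for natural log).

H = 2.0267 nats
Perplexity = e^2.0267 = 7.5890

Interpretation: The model's uncertainty is equivalent to choosing uniformly among 7.6 options.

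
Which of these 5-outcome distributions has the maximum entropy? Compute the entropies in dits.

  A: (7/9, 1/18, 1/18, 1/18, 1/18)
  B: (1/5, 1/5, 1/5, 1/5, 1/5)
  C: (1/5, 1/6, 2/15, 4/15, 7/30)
B

For a discrete distribution over n outcomes, entropy is maximized by the uniform distribution.

Computing entropies:
H(A) = 0.3638 dits
H(B) = 0.6990 dits
H(C) = 0.6867 dits

The uniform distribution (where all probabilities equal 1/5) achieves the maximum entropy of log_10(5) = 0.6990 dits.

Distribution B has the highest entropy.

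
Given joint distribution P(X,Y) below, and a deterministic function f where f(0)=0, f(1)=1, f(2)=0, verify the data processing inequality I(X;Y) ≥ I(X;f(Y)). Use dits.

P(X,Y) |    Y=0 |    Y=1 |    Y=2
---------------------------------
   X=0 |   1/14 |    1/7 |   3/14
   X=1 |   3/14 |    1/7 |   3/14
I(X;Y) = 0.0118, I(X;f(Y)) = 0.0018, inequality holds: 0.0118 ≥ 0.0018

Data Processing Inequality: For any Markov chain X → Y → Z, we have I(X;Y) ≥ I(X;Z).

Here Z = f(Y) is a deterministic function of Y, forming X → Y → Z.

Original I(X;Y) = 0.0118 dits

After applying f:
P(X,Z) where Z=f(Y):
- P(X,Z=0) = P(X,Y=0) + P(X,Y=2)
- P(X,Z=1) = P(X,Y=1)

I(X;Z) = I(X;f(Y)) = 0.0018 dits

Verification: 0.0118 ≥ 0.0018 ✓

Information cannot be created by processing; the function f can only lose information about X.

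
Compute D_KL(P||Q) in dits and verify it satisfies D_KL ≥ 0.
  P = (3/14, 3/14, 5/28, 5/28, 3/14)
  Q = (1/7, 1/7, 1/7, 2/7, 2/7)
0.0296 dits

KL divergence satisfies the Gibbs inequality: D_KL(P||Q) ≥ 0 for all distributions P, Q.

D_KL(P||Q) = Σ p(x) log(p(x)/q(x))
Term by term:
  x=0: 3/14 × log_10[(3/14)/(1/7)] = 0.0377
  x=1: 3/14 × log_10[(3/14)/(1/7)] = 0.0377
  x=2: 5/28 × log_10[(5/28)/(1/7)] = 0.0173
  x=3: 5/28 × log_10[(5/28)/(2/7)] = -0.0364
  x=4: 3/14 × log_10[(3/14)/(2/7)] = -0.0268
D_KL(P||Q) = 0.0296 dits

D_KL(P||Q) = 0.0296 ≥ 0 ✓

This non-negativity is a fundamental property: relative entropy cannot be negative because it measures how different Q is from P.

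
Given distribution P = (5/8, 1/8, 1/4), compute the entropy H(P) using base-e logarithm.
0.9003 nats

Shannon entropy is H(X) = -Σ p(x) log p(x).

For P = (5/8, 1/8, 1/4):
H = -5/8 × log_e(5/8) -1/8 × log_e(1/8) -1/4 × log_e(1/4)
H = 0.9003 nats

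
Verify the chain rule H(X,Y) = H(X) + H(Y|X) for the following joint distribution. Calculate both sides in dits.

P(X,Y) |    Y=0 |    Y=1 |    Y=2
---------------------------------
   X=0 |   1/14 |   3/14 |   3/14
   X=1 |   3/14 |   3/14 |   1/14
H(X,Y) = 0.7372, H(X) = 0.3010, H(Y|X) = 0.4361 (all in dits)

Chain rule: H(X,Y) = H(X) + H(Y|X)

Left side — joint entropy directly:
H(X,Y) = -Σ p(x,y) log p(x,y) = 0.7372 dits

Right side — compute H(Y|X) from the conditional distributions:
P(X) = (1/2, 1/2), so H(X) = 0.3010 dits
H(Y|X) = Σ_x P(X=x) · H(Y|X=x):
  P(Y|X=0) = (1/7, 3/7, 3/7), H(Y|X=0) = 0.4361, weight P(X=0) = 1/2
  P(Y|X=1) = (3/7, 3/7, 1/7), H(Y|X=1) = 0.4361, weight P(X=1) = 1/2
H(Y|X) = 0.4361 dits

H(X) + H(Y|X) = 0.3010 + 0.4361 = 0.7372 dits

Both sides equal 0.7372 dits. ✓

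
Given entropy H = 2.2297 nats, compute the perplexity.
9.2971

Perplexity is e^H (or exp(H) for natural log).

H = 2.2297 nats
Perplexity = e^2.2297 = 9.2971

Interpretation: The model's uncertainty is equivalent to choosing uniformly among 9.3 options.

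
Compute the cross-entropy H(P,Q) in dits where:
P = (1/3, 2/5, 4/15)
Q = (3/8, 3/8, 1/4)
0.4729 dits

Cross-entropy: H(P,Q) = -Σ p(x) log q(x)

Alternatively: H(P,Q) = H(P) + D_KL(P||Q)
H(P) = 0.4713 dits
D_KL(P||Q) = 0.0016 dits

H(P,Q) = 0.4713 + 0.0016 = 0.4729 dits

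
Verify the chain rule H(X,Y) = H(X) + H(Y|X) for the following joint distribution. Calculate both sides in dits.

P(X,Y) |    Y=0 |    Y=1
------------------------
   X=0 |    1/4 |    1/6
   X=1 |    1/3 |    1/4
H(X,Y) = 0.5898, H(X) = 0.2950, H(Y|X) = 0.2948 (all in dits)

Chain rule: H(X,Y) = H(X) + H(Y|X)

Left side — joint entropy directly:
H(X,Y) = -Σ p(x,y) log p(x,y) = 0.5898 dits

Right side — compute H(Y|X) from the conditional distributions:
P(X) = (5/12, 7/12), so H(X) = 0.2950 dits
H(Y|X) = Σ_x P(X=x) · H(Y|X=x):
  P(Y|X=0) = (3/5, 2/5), H(Y|X=0) = 0.2923, weight P(X=0) = 5/12
  P(Y|X=1) = (4/7, 3/7), H(Y|X=1) = 0.2966, weight P(X=1) = 7/12
H(Y|X) = 0.2948 dits

H(X) + H(Y|X) = 0.2950 + 0.2948 = 0.5898 dits

Both sides equal 0.5898 dits. ✓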